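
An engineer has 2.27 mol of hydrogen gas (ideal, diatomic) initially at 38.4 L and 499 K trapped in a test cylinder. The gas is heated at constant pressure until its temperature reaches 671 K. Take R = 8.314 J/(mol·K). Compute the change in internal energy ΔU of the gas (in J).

8120 J

P₁ = nRT₁/V₁ = 2.27×8.314×499/38.4 = 245 kPa.
Isobaric: P stays 245 kPa; V/T = const ⇒ T₂ = 671 K, V₂ = 51.6 L.
For an ideal gas ΔU = nCvΔT with Cv = (5/2)R = 20.8 J/(mol·K).
ΔU = 2.27×20.8×(671−499) = 8120 J.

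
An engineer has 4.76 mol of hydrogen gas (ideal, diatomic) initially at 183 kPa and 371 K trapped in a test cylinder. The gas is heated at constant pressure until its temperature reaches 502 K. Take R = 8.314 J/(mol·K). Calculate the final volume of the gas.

109 L

V₁ = nRT₁/P₁ = 4.76×8.314×371/183 = 80.2 L.
Isobaric: P stays 183 kPa; V/T = const ⇒ T₂ = 502 K, V₂ = 109 L.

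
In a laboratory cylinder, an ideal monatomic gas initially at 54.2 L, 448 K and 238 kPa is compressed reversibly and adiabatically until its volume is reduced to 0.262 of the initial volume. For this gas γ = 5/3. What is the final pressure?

2220 kPa

Adiabatic: TV^(γ−1) = const ⇒ T₂ = 448×(3.82)^0.667 = 1090 K; PV^γ = const ⇒ P₂ = 2220 kPa.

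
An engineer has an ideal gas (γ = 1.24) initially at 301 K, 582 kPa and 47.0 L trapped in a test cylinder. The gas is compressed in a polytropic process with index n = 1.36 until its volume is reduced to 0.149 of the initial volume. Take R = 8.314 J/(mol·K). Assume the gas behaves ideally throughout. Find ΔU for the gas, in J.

112000 J

n = P₁V₁/(RT₁) = 582×47.0/(8.314×301) = 10.9 mol.
Polytropic n=1.36: T₂ = T₁(V₁/V₂)^(n−1) = 301×(6.71)^0.36 = 597 K; P₂ = P₁(V₁/V₂)^n = 7750 kPa.
For an ideal gas ΔU = nCvΔT with Cv = R/(γ−1) = 34.6 J/(mol·K).
ΔU = 10.9×34.6×(597−301) = 112000 J.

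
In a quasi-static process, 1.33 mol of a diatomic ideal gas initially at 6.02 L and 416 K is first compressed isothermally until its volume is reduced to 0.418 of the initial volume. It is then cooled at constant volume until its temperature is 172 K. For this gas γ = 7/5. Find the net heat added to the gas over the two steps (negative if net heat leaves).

P₁ = nRT₁/V₁ = 1.33×8.314×416/6.02 = 764 kPa.
Step 1 — Isothermal: T stays 416 K; PV = const ⇒ V₂ = 2.52 L, P₂ = 1830 kPa.
ΔU = 0 (ideal gas, T constant).
W = nRT ln(V₂/V₁) = 1.33×8.314×416×ln(0.418) = -4010 J.
Q = ΔU + W = -4010 J.
State after step 1: P = 1830 kPa, V = 2.52 L, T = 416 K.
Step 2 — Isochoric: V stays 2.52 L; P/T = const ⇒ T₂ = 172 K, P₂ = 756 kPa.
W = 0 (no volume change).
ΔU = nCvΔT = 1.33×20.8×(172−416) = -6750 J.
Q = ΔU = -6750 J.
Net over both steps: W = -4010 J, Q = -10800 J, ΔU = -6750 J.

-10800 J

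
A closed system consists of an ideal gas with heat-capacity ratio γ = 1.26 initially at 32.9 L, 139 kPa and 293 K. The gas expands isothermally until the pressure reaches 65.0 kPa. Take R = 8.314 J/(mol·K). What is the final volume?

70.4 L

Isothermal: T stays 293 K; PV = const ⇒ V₂ = 70.4 L, P₂ = 65.0 kPa.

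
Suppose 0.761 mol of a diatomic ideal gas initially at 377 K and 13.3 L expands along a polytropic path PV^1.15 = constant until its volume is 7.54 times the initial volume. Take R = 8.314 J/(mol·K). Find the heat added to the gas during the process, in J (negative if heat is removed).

2600 J

P₁ = nRT₁/V₁ = 0.761×8.314×377/13.3 = 179 kPa.
Polytropic n=1.15: T₂ = T₁(V₁/V₂)^(n−1) = 377×(0.133)^0.15 = 278 K; P₂ = P₁(V₁/V₂)^n = 17.6 kPa.
W = (P₁V₁−P₂V₂)/(n−1) = (179×13.3−17.6×100)/0.15 = 4160 J.
ΔU = nCvΔT = 0.761×20.8×(278−377) = -1560 J.
Q = ΔU + W = 2600 J.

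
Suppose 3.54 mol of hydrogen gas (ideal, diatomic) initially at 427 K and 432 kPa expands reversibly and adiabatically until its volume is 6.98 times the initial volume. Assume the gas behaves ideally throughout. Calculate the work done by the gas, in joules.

V₁ = nRT₁/P₁ = 3.54×8.314×427/432 = 29.1 L.
Adiabatic: TV^(γ−1) = const ⇒ T₂ = 427×(0.143)^0.400 = 196 K; PV^γ = const ⇒ P₂ = 28.5 kPa.
ΔU = nCvΔT = 3.54×20.8×(196−427) = -17000 J.
Q = 0 for an adiabatic process, so W = −ΔU = 17000 J.

17000 J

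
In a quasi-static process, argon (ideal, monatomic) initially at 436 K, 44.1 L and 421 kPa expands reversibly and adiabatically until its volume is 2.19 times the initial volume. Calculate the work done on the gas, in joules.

-11300 J

n = P₁V₁/(RT₁) = 421×44.1/(8.314×436) = 5.12 mol.
Adiabatic: TV^(γ−1) = const ⇒ T₂ = 436×(0.457)^0.667 = 259 K; PV^γ = const ⇒ P₂ = 114 kPa.
ΔU = nCvΔT = 5.12×12.5×(259−436) = -11300 J.
Q = 0 for an adiabatic process, so W = −ΔU = 11300 J.
Work done on the gas = −W_by = -11300 J.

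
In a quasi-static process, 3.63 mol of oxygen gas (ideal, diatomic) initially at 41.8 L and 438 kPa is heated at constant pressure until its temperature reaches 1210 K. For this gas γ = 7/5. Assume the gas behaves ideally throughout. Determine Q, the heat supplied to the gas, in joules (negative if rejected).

T₁ = P₁V₁/(nR) = 438×41.8/(3.63×8.314) = 607 K.
Isobaric: P stays 438 kPa; V/T = const ⇒ T₂ = 1210 K, V₂ = 83.4 L.
W = PΔV = 438×(83.4−41.8) kPa·L = 18200 J.
ΔU = nCvΔT = 3.63×20.8×(1210−607) = 45500 J.
Q = ΔU + W = nCpΔT = 63700 J.

63700 J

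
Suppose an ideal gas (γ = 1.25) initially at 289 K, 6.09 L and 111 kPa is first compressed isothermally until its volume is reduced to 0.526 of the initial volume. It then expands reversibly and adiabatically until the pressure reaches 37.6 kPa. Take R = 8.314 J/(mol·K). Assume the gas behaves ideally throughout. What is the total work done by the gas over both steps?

355 J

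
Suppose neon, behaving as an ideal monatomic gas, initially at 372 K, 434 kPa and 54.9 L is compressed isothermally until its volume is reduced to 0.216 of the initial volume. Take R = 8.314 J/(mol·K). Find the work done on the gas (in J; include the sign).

36500 J

n = P₁V₁/(RT₁) = 434×54.9/(8.314×372) = 7.70 mol.
Isothermal: T stays 372 K; PV = const ⇒ V₂ = 11.9 L, P₂ = 2010 kPa.
W = nRT ln(V₂/V₁) = 7.70×8.314×372×ln(0.216) = -36500 J.
Work done on the gas = −W_by = 36500 J.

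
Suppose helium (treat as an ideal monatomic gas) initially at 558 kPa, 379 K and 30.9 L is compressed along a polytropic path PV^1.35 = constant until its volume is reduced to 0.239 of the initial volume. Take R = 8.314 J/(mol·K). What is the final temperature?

Polytropic n=1.35: T₂ = T₁(V₁/V₂)^(n−1) = 379×(4.18)^0.35 = 625 K; P₂ = P₁(V₁/V₂)^n = 3850 kPa.

625 K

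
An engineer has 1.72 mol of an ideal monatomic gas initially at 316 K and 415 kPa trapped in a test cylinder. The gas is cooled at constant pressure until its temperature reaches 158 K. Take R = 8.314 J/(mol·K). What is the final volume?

5.44 L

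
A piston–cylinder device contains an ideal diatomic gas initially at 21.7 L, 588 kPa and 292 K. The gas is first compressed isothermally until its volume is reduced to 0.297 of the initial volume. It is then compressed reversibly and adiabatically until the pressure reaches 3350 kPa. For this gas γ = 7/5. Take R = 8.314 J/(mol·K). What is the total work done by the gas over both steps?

n = P₁V₁/(RT₁) = 588×21.7/(8.314×292) = 5.26 mol.
Step 1 — Isothermal: T stays 292 K; PV = const ⇒ V₂ = 6.44 L, P₂ = 1980 kPa.
ΔU = 0 (ideal gas, T constant).
W = nRT ln(V₂/V₁) = 5.26×8.314×292×ln(0.297) = -15500 J.
Q = ΔU + W = -15500 J.
State after step 1: P = 1980 kPa, V = 6.44 L, T = 292 K.
Step 2 — Adiabatic: T₂/T₁ = (P₂/P₁)^((γ−1)/γ) ⇒ T₂ = 292×(1.69)^0.286 = 339 K; V₂ = 4.43 L.
ΔU = nCvΔT = 5.26×20.8×(339−292) = 5170 J.
Q = 0 for an adiabatic process, so W = −ΔU = -5170 J.
Net over both steps: W = -20700 J, Q = -15500 J, ΔU = 5170 J.

-20700 J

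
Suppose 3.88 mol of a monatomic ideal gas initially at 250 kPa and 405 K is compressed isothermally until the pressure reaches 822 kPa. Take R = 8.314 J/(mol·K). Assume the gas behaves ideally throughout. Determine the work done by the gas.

-15600 J

V₁ = nRT₁/P₁ = 3.88×8.314×405/250 = 52.3 L.
Isothermal: T stays 405 K; PV = const ⇒ V₂ = 15.9 L, P₂ = 822 kPa.
W = nRT ln(V₂/V₁) = 3.88×8.314×405×ln(0.304) = -15600 J.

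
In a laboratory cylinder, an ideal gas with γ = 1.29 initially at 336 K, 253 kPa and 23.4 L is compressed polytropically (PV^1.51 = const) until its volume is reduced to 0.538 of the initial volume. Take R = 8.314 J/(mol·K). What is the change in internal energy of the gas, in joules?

7590 J

n = P₁V₁/(RT₁) = 253×23.4/(8.314×336) = 2.12 mol.
Polytropic n=1.51: T₂ = T₁(V₁/V₂)^(n−1) = 336×(1.86)^0.51 = 461 K; P₂ = P₁(V₁/V₂)^n = 645 kPa.
For an ideal gas ΔU = nCvΔT with Cv = R/(γ−1) = 28.7 J/(mol·K).
ΔU = 2.12×28.7×(461−336) = 7590 J.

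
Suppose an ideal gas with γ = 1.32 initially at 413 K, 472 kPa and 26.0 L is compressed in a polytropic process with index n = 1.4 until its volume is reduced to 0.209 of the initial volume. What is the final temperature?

772 K

Polytropic n=1.4: T₂ = T₁(V₁/V₂)^(n−1) = 413×(4.78)^0.40 = 772 K; P₂ = P₁(V₁/V₂)^n = 4220 kPa.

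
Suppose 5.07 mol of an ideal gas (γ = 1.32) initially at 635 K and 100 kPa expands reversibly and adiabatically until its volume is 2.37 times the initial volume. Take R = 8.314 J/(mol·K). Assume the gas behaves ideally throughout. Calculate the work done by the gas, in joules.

V₁ = nRT₁/P₁ = 5.07×8.314×635/100 = 268 L.
Adiabatic: TV^(γ−1) = const ⇒ T₂ = 635×(0.422)^0.320 = 482 K; PV^γ = const ⇒ P₂ = 32.0 kPa.
ΔU = nCvΔT = 5.07×26.0×(482−635) = -20200 J.
Q = 0 for an adiabatic process, so W = −ΔU = 20200 J.

20200 J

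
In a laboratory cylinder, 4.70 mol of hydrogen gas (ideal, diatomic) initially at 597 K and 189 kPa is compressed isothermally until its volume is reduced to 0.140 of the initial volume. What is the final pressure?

V₁ = nRT₁/P₁ = 4.70×8.314×597/189 = 123 L.
Isothermal: T stays 597 K; PV = const ⇒ V₂ = 17.3 L, P₂ = 1350 kPa.

1350 kPa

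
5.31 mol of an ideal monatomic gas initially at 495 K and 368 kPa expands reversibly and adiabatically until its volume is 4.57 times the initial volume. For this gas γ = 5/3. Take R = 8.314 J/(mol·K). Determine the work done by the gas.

20900 J

V₁ = nRT₁/P₁ = 5.31×8.314×495/368 = 59.4 L.
Adiabatic: TV^(γ−1) = const ⇒ T₂ = 495×(0.219)^0.667 = 180 K; PV^γ = const ⇒ P₂ = 29.2 kPa.
ΔU = nCvΔT = 5.31×12.5×(180−495) = -20900 J.
Q = 0 for an adiabatic process, so W = −ΔU = 20900 J.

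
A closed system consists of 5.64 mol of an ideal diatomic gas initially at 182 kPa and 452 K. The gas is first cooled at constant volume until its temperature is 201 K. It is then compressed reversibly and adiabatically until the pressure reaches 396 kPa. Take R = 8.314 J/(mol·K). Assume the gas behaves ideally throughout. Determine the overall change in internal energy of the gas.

-15900 J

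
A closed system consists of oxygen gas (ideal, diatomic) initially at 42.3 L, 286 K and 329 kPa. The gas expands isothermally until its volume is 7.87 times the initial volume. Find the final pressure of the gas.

Isothermal: T stays 286 K; PV = const ⇒ V₂ = 333 L, P₂ = 41.8 kPa.

41.8 kPa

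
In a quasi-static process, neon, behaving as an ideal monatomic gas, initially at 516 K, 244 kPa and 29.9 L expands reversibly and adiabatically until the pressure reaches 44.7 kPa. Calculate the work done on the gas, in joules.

-5390 J

n = P₁V₁/(RT₁) = 244×29.9/(8.314×516) = 1.70 mol.
Adiabatic: T₂/T₁ = (P₂/P₁)^((γ−1)/γ) ⇒ T₂ = 516×(0.183)^0.400 = 262 K; V₂ = 82.8 L.
ΔU = nCvΔT = 1.70×12.5×(262−516) = -5390 J.
Q = 0 for an adiabatic process, so W = −ΔU = 5390 J.
Work done on the gas = −W_by = -5390 J.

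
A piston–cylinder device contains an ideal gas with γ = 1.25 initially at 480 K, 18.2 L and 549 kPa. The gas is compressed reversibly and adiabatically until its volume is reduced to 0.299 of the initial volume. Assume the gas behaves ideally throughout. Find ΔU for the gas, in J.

14100 J

n = P₁V₁/(RT₁) = 549×18.2/(8.314×480) = 2.50 mol.
Adiabatic: TV^(γ−1) = const ⇒ T₂ = 480×(3.34)^0.250 = 649 K; PV^γ = const ⇒ P₂ = 2480 kPa.
For an ideal gas ΔU = nCvΔT with Cv = R/(γ−1) = 33.3 J/(mol·K).
ΔU = 2.50×33.3×(649−480) = 14100 J.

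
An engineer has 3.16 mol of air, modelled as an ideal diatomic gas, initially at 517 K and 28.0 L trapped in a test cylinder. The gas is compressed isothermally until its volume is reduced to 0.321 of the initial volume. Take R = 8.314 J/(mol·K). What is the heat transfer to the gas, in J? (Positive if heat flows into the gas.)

P₁ = nRT₁/V₁ = 3.16×8.314×517/28.0 = 485 kPa.
Isothermal: T stays 517 K; PV = const ⇒ V₂ = 8.99 L, P₂ = 1510 kPa.
ΔU = 0 (ideal gas, T constant).
W = nRT ln(V₂/V₁) = 3.16×8.314×517×ln(0.321) = -15400 J.
Q = ΔU + W = -15400 J.

-15400 J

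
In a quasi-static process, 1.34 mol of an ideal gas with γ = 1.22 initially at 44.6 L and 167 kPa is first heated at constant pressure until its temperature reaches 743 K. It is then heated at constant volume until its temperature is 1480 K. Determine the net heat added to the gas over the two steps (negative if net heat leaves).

41900 J

T₁ = P₁V₁/(nR) = 167×44.6/(1.34×8.314) = 669 K.
Step 1 — Isobaric: P stays 167 kPa; V/T = const ⇒ T₂ = 743 K, V₂ = 49.6 L.
W = PΔV = 167×(49.6−44.6) kPa·L = 829 J.
ΔU = nCvΔT = 1.34×37.8×(743−669) = 3770 J.
Q = ΔU + W = nCpΔT = 4600 J.
State after step 1: P = 167 kPa, V = 49.6 L, T = 743 K.
Step 2 — Isochoric: V stays 49.6 L; P/T = const ⇒ T₂ = 1480 K, P₂ = 333 kPa.
W = 0 (no volume change).
ΔU = nCvΔT = 1.34×37.8×(1480−743) = 37300 J.
Q = ΔU = 37300 J.
Net over both steps: W = 829 J, Q = 41900 J, ΔU = 41100 J.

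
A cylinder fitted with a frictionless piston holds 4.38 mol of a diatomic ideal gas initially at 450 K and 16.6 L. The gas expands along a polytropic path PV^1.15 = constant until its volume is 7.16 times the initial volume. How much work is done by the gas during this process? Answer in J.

P₁ = nRT₁/V₁ = 4.38×8.314×450/16.6 = 987 kPa.
Polytropic n=1.15: T₂ = T₁(V₁/V₂)^(n−1) = 450×(0.140)^0.15 = 335 K; P₂ = P₁(V₁/V₂)^n = 103 kPa.
W = (P₁V₁−P₂V₂)/(n−1) = (987×16.6−103×119)/0.15 = 27900 J.

27900 J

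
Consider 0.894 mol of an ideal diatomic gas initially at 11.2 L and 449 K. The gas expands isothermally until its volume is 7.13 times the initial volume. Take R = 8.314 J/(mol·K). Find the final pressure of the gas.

P₁ = nRT₁/V₁ = 0.894×8.314×449/11.2 = 298 kPa.
Isothermal: T stays 449 K; PV = const ⇒ V₂ = 79.9 L, P₂ = 41.8 kPa.

41.8 kPa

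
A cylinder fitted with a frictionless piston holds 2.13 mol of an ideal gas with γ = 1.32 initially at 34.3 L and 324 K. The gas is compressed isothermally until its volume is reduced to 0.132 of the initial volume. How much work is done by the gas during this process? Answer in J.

P₁ = nRT₁/V₁ = 2.13×8.314×324/34.3 = 167 kPa.
Isothermal: T stays 324 K; PV = const ⇒ V₂ = 4.53 L, P₂ = 1270 kPa.
W = nRT ln(V₂/V₁) = 2.13×8.314×324×ln(0.132) = -11600 J.

-11600 J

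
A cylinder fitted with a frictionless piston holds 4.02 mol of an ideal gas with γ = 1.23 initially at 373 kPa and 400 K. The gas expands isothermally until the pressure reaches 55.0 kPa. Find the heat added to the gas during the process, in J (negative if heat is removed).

25600 J

V₁ = nRT₁/P₁ = 4.02×8.314×400/373 = 35.8 L.
Isothermal: T stays 400 K; PV = const ⇒ V₂ = 243 L, P₂ = 55.0 kPa.
ΔU = 0 (ideal gas, T constant).
W = nRT ln(V₂/V₁) = 4.02×8.314×400×ln(6.78) = 25600 J.
Q = ΔU + W = 25600 J.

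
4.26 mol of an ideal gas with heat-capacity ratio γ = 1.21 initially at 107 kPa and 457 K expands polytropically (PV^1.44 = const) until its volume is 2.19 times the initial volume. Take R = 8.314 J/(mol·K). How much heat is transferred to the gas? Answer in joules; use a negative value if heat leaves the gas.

V₁ = nRT₁/P₁ = 4.26×8.314×457/107 = 151 L.
Polytropic n=1.44: T₂ = T₁(V₁/V₂)^(n−1) = 457×(0.457)^0.44 = 324 K; P₂ = P₁(V₁/V₂)^n = 34.6 kPa.
W = (P₁V₁−P₂V₂)/(n−1) = (107×151−34.6×331)/0.44 = 10700 J.
ΔU = nCvΔT = 4.26×39.6×(324−457) = -22500 J.
Q = ΔU + W = -11800 J.

-11800 J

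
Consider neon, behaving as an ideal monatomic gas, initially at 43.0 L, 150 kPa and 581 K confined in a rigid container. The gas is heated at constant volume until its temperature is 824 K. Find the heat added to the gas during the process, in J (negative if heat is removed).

4050 J

n = P₁V₁/(RT₁) = 150×43.0/(8.314×581) = 1.34 mol.
Isochoric: V stays 43.0 L; P/T = const ⇒ T₂ = 824 K, P₂ = 213 kPa.
W = 0 (no volume change).
ΔU = nCvΔT = 1.34×12.5×(824−581) = 4050 J.
Q = ΔU = 4050 J.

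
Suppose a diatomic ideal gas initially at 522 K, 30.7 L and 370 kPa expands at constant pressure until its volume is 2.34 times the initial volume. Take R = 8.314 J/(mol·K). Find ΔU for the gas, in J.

38100 J

n = P₁V₁/(RT₁) = 370×30.7/(8.314×522) = 2.62 mol.
Isobaric: P stays 370 kPa; V/T = const ⇒ T₂ = 1220 K, V₂ = 71.8 L.
For an ideal gas ΔU = nCvΔT with Cv = (5/2)R = 20.8 J/(mol·K).
ΔU = 2.62×20.8×(1220−522) = 38100 J.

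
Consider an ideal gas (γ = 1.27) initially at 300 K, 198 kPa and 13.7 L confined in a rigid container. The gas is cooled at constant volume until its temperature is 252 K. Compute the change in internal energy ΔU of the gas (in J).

-1610 J

n = P₁V₁/(RT₁) = 198×13.7/(8.314×300) = 1.09 mol.
Isochoric: V stays 13.7 L; P/T = const ⇒ T₂ = 252 K, P₂ = 166 kPa.
For an ideal gas ΔU = nCvΔT with Cv = R/(γ−1) = 30.8 J/(mol·K).
ΔU = 1.09×30.8×(252−300) = -1610 J.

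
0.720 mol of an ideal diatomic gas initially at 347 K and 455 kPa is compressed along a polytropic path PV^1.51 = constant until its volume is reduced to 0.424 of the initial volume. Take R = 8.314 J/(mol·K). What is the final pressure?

1660 kPa

V₁ = nRT₁/P₁ = 0.720×8.314×347/455 = 4.57 L.
Polytropic n=1.51: T₂ = T₁(V₁/V₂)^(n−1) = 347×(2.36)^0.51 = 537 K; P₂ = P₁(V₁/V₂)^n = 1660 kPa.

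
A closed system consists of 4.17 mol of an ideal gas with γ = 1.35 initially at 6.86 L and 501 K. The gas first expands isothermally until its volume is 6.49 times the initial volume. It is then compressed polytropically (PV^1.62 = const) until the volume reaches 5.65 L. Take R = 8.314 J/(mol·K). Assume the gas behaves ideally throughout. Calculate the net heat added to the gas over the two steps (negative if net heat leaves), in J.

88600 J

P₁ = nRT₁/V₁ = 4.17×8.314×501/6.86 = 2530 kPa.
Step 1 — Isothermal: T stays 501 K; PV = const ⇒ V₂ = 44.5 L, P₂ = 390 kPa.
ΔU = 0 (ideal gas, T constant).
W = nRT ln(V₂/V₁) = 4.17×8.314×501×ln(6.49) = 32500 J.
Q = ΔU + W = 32500 J.
State after step 1: P = 390 kPa, V = 44.5 L, T = 501 K.
Step 2 — Polytropic n=1.62: T₂ = T₁(V₁/V₂)^(n−1) = 501×(7.88)^0.62 = 1800 K; P₂ = P₁(V₁/V₂)^n = 11100 kPa.
W = (P₁V₁−P₂V₂)/(n−1) = (390×44.5−11100×5.65)/0.62 = -72700 J.
ΔU = nCvΔT = 4.17×23.8×(1800−501) = 129000 J.
Q = ΔU + W = 56100 J.
Net over both steps: W = -40200 J, Q = 88600 J, ΔU = 129000 J.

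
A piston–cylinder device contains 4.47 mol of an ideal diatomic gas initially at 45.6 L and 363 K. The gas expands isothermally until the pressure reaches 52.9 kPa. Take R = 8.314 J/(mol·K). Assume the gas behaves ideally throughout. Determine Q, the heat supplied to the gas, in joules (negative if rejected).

P₁ = nRT₁/V₁ = 4.47×8.314×363/45.6 = 296 kPa.
Isothermal: T stays 363 K; PV = const ⇒ V₂ = 255 L, P₂ = 52.9 kPa.
ΔU = 0 (ideal gas, T constant).
W = nRT ln(V₂/V₁) = 4.47×8.314×363×ln(5.59) = 23200 J.
Q = ΔU + W = 23200 J.

23200 J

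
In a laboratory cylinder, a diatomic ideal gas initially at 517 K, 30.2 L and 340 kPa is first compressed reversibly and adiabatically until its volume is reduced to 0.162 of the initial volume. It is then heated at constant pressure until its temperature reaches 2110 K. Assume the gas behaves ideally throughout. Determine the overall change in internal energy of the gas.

79100 J

n = P₁V₁/(RT₁) = 340×30.2/(8.314×517) = 2.39 mol.
Step 1 — Adiabatic: TV^(γ−1) = const ⇒ T₂ = 517×(6.17)^0.400 = 1070 K; PV^γ = const ⇒ P₂ = 4350 kPa.
ΔU = nCvΔT = 2.39×20.8×(1070−517) = 27500 J.
Q = 0 for an adiabatic process, so W = −ΔU = -27500 J.
State after step 1: P = 4350 kPa, V = 4.89 L, T = 1070 K.
Step 2 — Isobaric: P stays 4350 kPa; V/T = const ⇒ T₂ = 2110 K, V₂ = 9.64 L.
W = PΔV = 4350×(9.64−4.89) kPa·L = 20600 J.
ΔU = nCvΔT = 2.39×20.8×(2110−1070) = 51600 J.
Q = ΔU + W = nCpΔT = 72200 J.
Net over both steps: W = -6850 J, Q = 72200 J, ΔU = 79100 J.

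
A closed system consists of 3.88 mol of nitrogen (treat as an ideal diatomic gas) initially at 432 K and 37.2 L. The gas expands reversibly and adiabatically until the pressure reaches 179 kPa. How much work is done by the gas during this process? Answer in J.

6630 J

P₁ = nRT₁/V₁ = 3.88×8.314×432/37.2 = 375 kPa.
Adiabatic: T₂/T₁ = (P₂/P₁)^((γ−1)/γ) ⇒ T₂ = 432×(0.478)^0.286 = 350 K; V₂ = 63.0 L.
ΔU = nCvΔT = 3.88×20.8×(350−432) = -6630 J.
Q = 0 for an adiabatic process, so W = −ΔU = 6630 J.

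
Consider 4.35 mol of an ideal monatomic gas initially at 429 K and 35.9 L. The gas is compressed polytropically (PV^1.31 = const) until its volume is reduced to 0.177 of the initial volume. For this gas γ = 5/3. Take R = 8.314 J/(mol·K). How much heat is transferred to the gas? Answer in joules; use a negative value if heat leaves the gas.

-19000 J

P₁ = nRT₁/V₁ = 4.35×8.314×429/35.9 = 432 kPa.
Polytropic n=1.31: T₂ = T₁(V₁/V₂)^(n−1) = 429×(5.65)^0.31 = 734 K; P₂ = P₁(V₁/V₂)^n = 4180 kPa.
W = (P₁V₁−P₂V₂)/(n−1) = (432×35.9−4180×6.35)/0.31 = -35600 J.
ΔU = nCvΔT = 4.35×12.5×(734−429) = 16500 J.
Q = ΔU + W = -19000 J.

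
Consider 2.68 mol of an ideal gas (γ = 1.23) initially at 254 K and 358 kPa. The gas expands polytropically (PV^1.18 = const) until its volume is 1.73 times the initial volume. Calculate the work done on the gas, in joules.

-2950 J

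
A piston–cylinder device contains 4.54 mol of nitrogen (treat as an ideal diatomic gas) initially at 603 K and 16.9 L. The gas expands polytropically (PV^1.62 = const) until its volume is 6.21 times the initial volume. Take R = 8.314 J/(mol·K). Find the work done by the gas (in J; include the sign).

24900 J

P₁ = nRT₁/V₁ = 4.54×8.314×603/16.9 = 1350 kPa.
Polytropic n=1.62: T₂ = T₁(V₁/V₂)^(n−1) = 603×(0.161)^0.62 = 194 K; P₂ = P₁(V₁/V₂)^n = 69.9 kPa.
W = (P₁V₁−P₂V₂)/(n−1) = (1350×16.9−69.9×105)/0.62 = 24900 J.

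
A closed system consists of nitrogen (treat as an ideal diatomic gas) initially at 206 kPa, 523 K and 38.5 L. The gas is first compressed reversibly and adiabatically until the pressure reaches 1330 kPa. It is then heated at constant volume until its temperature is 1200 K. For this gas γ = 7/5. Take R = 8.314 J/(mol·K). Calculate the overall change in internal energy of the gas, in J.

25700 J

n = P₁V₁/(RT₁) = 206×38.5/(8.314×523) = 1.82 mol.
Step 1 — Adiabatic: T₂/T₁ = (P₂/P₁)^((γ−1)/γ) ⇒ T₂ = 523×(6.46)^0.286 = 891 K; V₂ = 10.2 L.
ΔU = nCvΔT = 1.82×20.8×(891−523) = 14000 J.
Q = 0 for an adiabatic process, so W = −ΔU = -14000 J.
State after step 1: P = 1330 kPa, V = 10.2 L, T = 891 K.
Step 2 — Isochoric: V stays 10.2 L; P/T = const ⇒ T₂ = 1200 K, P₂ = 1790 kPa.
W = 0 (no volume change).
ΔU = nCvΔT = 1.82×20.8×(1200−891) = 11700 J.
Q = ΔU = 11700 J.
Net over both steps: W = -14000 J, Q = 11700 J, ΔU = 25700 J.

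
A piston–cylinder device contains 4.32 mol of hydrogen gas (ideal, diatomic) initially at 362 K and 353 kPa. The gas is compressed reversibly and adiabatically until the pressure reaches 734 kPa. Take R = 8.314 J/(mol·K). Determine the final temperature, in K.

V₁ = nRT₁/P₁ = 4.32×8.314×362/353 = 36.8 L.
Adiabatic: T₂/T₁ = (P₂/P₁)^((γ−1)/γ) ⇒ T₂ = 362×(2.08)^0.286 = 446 K; V₂ = 21.8 L.

446 K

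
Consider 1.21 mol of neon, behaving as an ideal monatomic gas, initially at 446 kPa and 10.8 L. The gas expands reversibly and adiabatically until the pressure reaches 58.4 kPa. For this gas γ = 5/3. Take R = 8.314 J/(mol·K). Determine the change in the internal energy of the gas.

-4020 J

T₁ = P₁V₁/(nR) = 446×10.8/(1.21×8.314) = 479 K.
Adiabatic: T₂/T₁ = (P₂/P₁)^((γ−1)/γ) ⇒ T₂ = 479×(0.131)^0.400 = 212 K; V₂ = 36.6 L.
For an ideal gas ΔU = nCvΔT with Cv = (3/2)R = 12.5 J/(mol·K).
ΔU = 1.21×12.5×(212−479) = -4020 J.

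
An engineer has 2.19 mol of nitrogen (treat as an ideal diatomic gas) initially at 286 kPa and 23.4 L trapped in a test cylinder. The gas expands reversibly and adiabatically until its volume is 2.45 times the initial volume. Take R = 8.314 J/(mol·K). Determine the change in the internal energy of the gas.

T₁ = P₁V₁/(nR) = 286×23.4/(2.19×8.314) = 368 K.
Adiabatic: TV^(γ−1) = const ⇒ T₂ = 368×(0.408)^0.400 = 257 K; PV^γ = const ⇒ P₂ = 81.6 kPa.
For an ideal gas ΔU = nCvΔT with Cv = (5/2)R = 20.8 J/(mol·K).
ΔU = 2.19×20.8×(257−368) = -5040 J.

-5040 J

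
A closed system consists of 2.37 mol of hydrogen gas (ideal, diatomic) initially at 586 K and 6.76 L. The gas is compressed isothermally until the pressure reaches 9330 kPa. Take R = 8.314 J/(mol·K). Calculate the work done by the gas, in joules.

-19600 J

P₁ = nRT₁/V₁ = 2.37×8.314×586/6.76 = 1710 kPa.
Isothermal: T stays 586 K; PV = const ⇒ V₂ = 1.24 L, P₂ = 9330 kPa.
W = nRT ln(V₂/V₁) = 2.37×8.314×586×ln(0.183) = -19600 J.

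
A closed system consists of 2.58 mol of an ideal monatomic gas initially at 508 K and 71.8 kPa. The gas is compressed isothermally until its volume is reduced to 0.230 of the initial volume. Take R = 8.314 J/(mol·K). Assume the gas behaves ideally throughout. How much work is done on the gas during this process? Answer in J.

V₁ = nRT₁/P₁ = 2.58×8.314×508/71.8 = 152 L.
Isothermal: T stays 508 K; PV = const ⇒ V₂ = 34.9 L, P₂ = 312 kPa.
W = nRT ln(V₂/V₁) = 2.58×8.314×508×ln(0.230) = -16000 J.
Work done on the gas = −W_by = 16000 J.

16000 J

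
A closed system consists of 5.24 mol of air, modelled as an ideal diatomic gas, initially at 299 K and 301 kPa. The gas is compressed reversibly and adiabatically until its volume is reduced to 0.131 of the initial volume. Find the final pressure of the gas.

V₁ = nRT₁/P₁ = 5.24×8.314×299/301 = 43.3 L.
Adiabatic: TV^(γ−1) = const ⇒ T₂ = 299×(7.63)^0.400 = 674 K; PV^γ = const ⇒ P₂ = 5180 kPa.

5180 kPa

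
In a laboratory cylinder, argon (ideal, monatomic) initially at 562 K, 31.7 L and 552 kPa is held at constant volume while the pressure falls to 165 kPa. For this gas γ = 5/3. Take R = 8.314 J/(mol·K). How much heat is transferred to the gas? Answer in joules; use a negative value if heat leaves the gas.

-18400 J

n = P₁V₁/(RT₁) = 552×31.7/(8.314×562) = 3.75 mol.
Isochoric: V stays 31.7 L; P/T = const ⇒ T₂ = 168 K, P₂ = 165 kPa.
W = 0 (no volume change).
ΔU = nCvΔT = 3.75×12.5×(168−562) = -18400 J.
Q = ΔU = -18400 J.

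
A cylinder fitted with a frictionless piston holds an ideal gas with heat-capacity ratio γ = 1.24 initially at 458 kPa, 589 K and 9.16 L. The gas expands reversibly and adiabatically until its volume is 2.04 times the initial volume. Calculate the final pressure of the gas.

Adiabatic: TV^(γ−1) = const ⇒ T₂ = 589×(0.490)^0.240 = 496 K; PV^γ = const ⇒ P₂ = 189 kPa.

189 kPa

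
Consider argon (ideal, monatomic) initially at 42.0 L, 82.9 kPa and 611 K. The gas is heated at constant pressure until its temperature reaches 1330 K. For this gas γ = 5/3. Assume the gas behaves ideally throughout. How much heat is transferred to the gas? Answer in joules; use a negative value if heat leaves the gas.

n = P₁V₁/(RT₁) = 82.9×42.0/(8.314×611) = 0.685 mol.
Isobaric: P stays 82.9 kPa; V/T = const ⇒ T₂ = 1330 K, V₂ = 91.4 L.
W = PΔV = 82.9×(91.4−42.0) kPa·L = 4100 J.
ΔU = nCvΔT = 0.685×12.5×(1330−611) = 6150 J.
Q = ΔU + W = nCpΔT = 10200 J.

10200 J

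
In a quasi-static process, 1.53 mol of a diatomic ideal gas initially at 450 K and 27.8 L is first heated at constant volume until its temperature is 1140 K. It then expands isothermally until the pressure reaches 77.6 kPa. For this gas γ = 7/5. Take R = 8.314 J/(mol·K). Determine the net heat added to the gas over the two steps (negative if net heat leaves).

P₁ = nRT₁/V₁ = 1.53×8.314×450/27.8 = 206 kPa.
Step 1 — Isochoric: V stays 27.8 L; P/T = const ⇒ T₂ = 1140 K, P₂ = 522 kPa.
W = 0 (no volume change).
ΔU = nCvΔT = 1.53×20.8×(1140−450) = 21900 J.
Q = ΔU = 21900 J.
State after step 1: P = 522 kPa, V = 27.8 L, T = 1140 K.
Step 2 — Isothermal: T stays 1140 K; PV = const ⇒ V₂ = 187 L, P₂ = 77.6 kPa.
ΔU = 0 (ideal gas, T constant).
W = nRT ln(V₂/V₁) = 1.53×8.314×1140×ln(6.72) = 27600 J.
Q = ΔU + W = 27600 J.
Net over both steps: W = 27600 J, Q = 49600 J, ΔU = 21900 J.

49600 J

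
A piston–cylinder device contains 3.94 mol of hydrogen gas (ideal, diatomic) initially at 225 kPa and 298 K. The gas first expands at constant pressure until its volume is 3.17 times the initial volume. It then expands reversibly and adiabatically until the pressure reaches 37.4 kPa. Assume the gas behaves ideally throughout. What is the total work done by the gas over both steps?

52200 J

V₁ = nRT₁/P₁ = 3.94×8.314×298/225 = 43.4 L.
Step 1 — Isobaric: P stays 225 kPa; V/T = const ⇒ T₂ = 945 K, V₂ = 138 L.
W = PΔV = 225×(138−43.4) kPa·L = 21200 J.
ΔU = nCvΔT = 3.94×20.8×(945−298) = 53000 J.
Q = ΔU + W = nCpΔT = 74100 J.
State after step 1: P = 225 kPa, V = 138 L, T = 945 K.
Step 2 — Adiabatic: T₂/T₁ = (P₂/P₁)^((γ−1)/γ) ⇒ T₂ = 945×(0.166)^0.286 = 566 K; V₂ = 496 L.
ΔU = nCvΔT = 3.94×20.8×(566−945) = -31000 J.
Q = 0 for an adiabatic process, so W = −ΔU = 31000 J.
Net over both steps: W = 52200 J, Q = 74100 J, ΔU = 21900 J.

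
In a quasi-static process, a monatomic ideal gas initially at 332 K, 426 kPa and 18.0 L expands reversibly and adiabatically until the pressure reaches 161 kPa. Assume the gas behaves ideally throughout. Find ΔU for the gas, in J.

n = P₁V₁/(RT₁) = 426×18.0/(8.314×332) = 2.78 mol.
Adiabatic: T₂/T₁ = (P₂/P₁)^((γ−1)/γ) ⇒ T₂ = 332×(0.378)^0.400 = 225 K; V₂ = 32.3 L.
For an ideal gas ΔU = nCvΔT with Cv = (3/2)R = 12.5 J/(mol·K).
ΔU = 2.78×12.5×(225−332) = -3710 J.

-3710 J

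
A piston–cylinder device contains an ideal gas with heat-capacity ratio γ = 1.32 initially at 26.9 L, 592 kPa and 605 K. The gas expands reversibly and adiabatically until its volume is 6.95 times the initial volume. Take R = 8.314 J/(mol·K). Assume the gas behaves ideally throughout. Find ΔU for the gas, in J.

n = P₁V₁/(RT₁) = 592×26.9/(8.314×605) = 3.17 mol.
Adiabatic: TV^(γ−1) = const ⇒ T₂ = 605×(0.144)^0.320 = 325 K; PV^γ = const ⇒ P₂ = 45.8 kPa.
For an ideal gas ΔU = nCvΔT with Cv = R/(γ−1) = 26.0 J/(mol·K).
ΔU = 3.17×26.0×(325−605) = -23000 J.

-23000 J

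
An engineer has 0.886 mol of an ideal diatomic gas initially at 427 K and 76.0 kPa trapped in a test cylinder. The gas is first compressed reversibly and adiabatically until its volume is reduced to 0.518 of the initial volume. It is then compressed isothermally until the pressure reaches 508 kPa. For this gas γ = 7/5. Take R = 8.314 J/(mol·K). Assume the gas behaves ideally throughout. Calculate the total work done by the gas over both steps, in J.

-6370 J

V₁ = nRT₁/P₁ = 0.886×8.314×427/76.0 = 41.4 L.
Step 1 — Adiabatic: TV^(γ−1) = const ⇒ T₂ = 427×(1.93)^0.400 = 556 K; PV^γ = const ⇒ P₂ = 191 kPa.
ΔU = nCvΔT = 0.886×20.8×(556−427) = 2370 J.
Q = 0 for an adiabatic process, so W = −ΔU = -2370 J.
State after step 1: P = 191 kPa, V = 21.4 L, T = 556 K.
Step 2 — Isothermal: T stays 556 K; PV = const ⇒ V₂ = 8.06 L, P₂ = 508 kPa.
ΔU = 0 (ideal gas, T constant).
W = nRT ln(V₂/V₁) = 0.886×8.314×556×ln(0.376) = -4010 J.
Q = ΔU + W = -4010 J.
Net over both steps: W = -6370 J, Q = -4010 J, ΔU = 2370 J.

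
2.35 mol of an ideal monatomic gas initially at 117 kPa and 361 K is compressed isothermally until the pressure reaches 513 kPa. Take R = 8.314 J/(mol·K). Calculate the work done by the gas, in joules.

-10400 J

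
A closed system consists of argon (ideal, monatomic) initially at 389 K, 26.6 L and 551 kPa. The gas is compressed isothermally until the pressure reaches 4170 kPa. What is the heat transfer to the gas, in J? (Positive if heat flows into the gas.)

n = P₁V₁/(RT₁) = 551×26.6/(8.314×389) = 4.53 mol.
Isothermal: T stays 389 K; PV = const ⇒ V₂ = 3.51 L, P₂ = 4170 kPa.
ΔU = 0 (ideal gas, T constant).
W = nRT ln(V₂/V₁) = 4.53×8.314×389×ln(0.132) = -29700 J.
Q = ΔU + W = -29700 J.

-29700 J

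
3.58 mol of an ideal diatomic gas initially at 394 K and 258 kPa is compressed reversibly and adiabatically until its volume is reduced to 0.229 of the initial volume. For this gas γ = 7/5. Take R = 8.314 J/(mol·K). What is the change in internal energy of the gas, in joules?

23600 J

V₁ = nRT₁/P₁ = 3.58×8.314×394/258 = 45.5 L.
Adiabatic: TV^(γ−1) = const ⇒ T₂ = 394×(4.37)^0.400 = 710 K; PV^γ = const ⇒ P₂ = 2030 kPa.
For an ideal gas ΔU = nCvΔT with Cv = (5/2)R = 20.8 J/(mol·K).
ΔU = 3.58×20.8×(710−394) = 23600 J.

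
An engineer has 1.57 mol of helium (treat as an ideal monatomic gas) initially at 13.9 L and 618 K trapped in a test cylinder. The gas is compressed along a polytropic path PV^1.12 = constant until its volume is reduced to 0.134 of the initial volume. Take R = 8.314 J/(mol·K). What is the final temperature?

P₁ = nRT₁/V₁ = 1.57×8.314×618/13.9 = 580 kPa.
Polytropic n=1.12: T₂ = T₁(V₁/V₂)^(n−1) = 618×(7.46)^0.12 = 787 K; P₂ = P₁(V₁/V₂)^n = 5510 kPa.

787 K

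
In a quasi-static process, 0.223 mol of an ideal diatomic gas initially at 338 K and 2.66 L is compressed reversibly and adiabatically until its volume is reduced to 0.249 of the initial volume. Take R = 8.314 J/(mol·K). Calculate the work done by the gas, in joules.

-1170 J

P₁ = nRT₁/V₁ = 0.223×8.314×338/2.66 = 236 kPa.
Adiabatic: TV^(γ−1) = const ⇒ T₂ = 338×(4.02)^0.400 = 589 K; PV^γ = const ⇒ P₂ = 1650 kPa.
ΔU = nCvΔT = 0.223×20.8×(589−338) = 1170 J.
Q = 0 for an adiabatic process, so W = −ΔU = -1170 J.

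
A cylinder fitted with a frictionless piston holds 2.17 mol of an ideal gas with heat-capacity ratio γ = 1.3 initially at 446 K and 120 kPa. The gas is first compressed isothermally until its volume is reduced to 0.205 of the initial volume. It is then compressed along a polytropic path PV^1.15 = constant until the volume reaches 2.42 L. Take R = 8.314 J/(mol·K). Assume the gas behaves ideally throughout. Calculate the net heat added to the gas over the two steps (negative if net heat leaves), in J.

-20700 J

V₁ = nRT₁/P₁ = 2.17×8.314×446/120 = 67.1 L.
Step 1 — Isothermal: T stays 446 K; PV = const ⇒ V₂ = 13.7 L, P₂ = 585 kPa.
ΔU = 0 (ideal gas, T constant).
W = nRT ln(V₂/V₁) = 2.17×8.314×446×ln(0.205) = -12800 J.
Q = ΔU + W = -12800 J.
State after step 1: P = 585 kPa, V = 13.7 L, T = 446 K.
Step 2 — Polytropic n=1.15: T₂ = T₁(V₁/V₂)^(n−1) = 446×(5.68)^0.15 = 579 K; P₂ = P₁(V₁/V₂)^n = 4310 kPa.
W = (P₁V₁−P₂V₂)/(n−1) = (585×13.7−4310×2.42)/0.15 = -16000 J.
ΔU = nCvΔT = 2.17×27.7×(579−446) = 7980 J.
Q = ΔU + W = -7980 J.
Net over both steps: W = -28700 J, Q = -20700 J, ΔU = 7980 J.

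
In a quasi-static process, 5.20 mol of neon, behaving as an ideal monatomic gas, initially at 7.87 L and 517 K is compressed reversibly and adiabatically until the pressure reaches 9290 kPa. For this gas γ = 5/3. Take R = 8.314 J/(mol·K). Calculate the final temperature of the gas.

P₁ = nRT₁/V₁ = 5.20×8.314×517/7.87 = 2840 kPa.
Adiabatic: T₂/T₁ = (P₂/P₁)^((γ−1)/γ) ⇒ T₂ = 517×(3.27)^0.400 = 831 K; V₂ = 3.87 L.

831 K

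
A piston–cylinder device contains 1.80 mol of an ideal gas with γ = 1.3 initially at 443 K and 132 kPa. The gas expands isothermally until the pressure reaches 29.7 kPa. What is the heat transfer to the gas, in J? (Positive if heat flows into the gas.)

9890 J

V₁ = nRT₁/P₁ = 1.80×8.314×443/132 = 50.2 L.
Isothermal: T stays 443 K; PV = const ⇒ V₂ = 223 L, P₂ = 29.7 kPa.
ΔU = 0 (ideal gas, T constant).
W = nRT ln(V₂/V₁) = 1.80×8.314×443×ln(4.44) = 9890 J.
Q = ΔU + W = 9890 J.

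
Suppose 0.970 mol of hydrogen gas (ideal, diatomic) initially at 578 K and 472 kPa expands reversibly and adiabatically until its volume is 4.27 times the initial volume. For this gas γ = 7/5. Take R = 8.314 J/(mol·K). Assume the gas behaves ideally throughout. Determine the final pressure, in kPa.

V₁ = nRT₁/P₁ = 0.970×8.314×578/472 = 9.88 L.
Adiabatic: TV^(γ−1) = const ⇒ T₂ = 578×(0.234)^0.400 = 323 K; PV^γ = const ⇒ P₂ = 61.9 kPa.

61.9 kPa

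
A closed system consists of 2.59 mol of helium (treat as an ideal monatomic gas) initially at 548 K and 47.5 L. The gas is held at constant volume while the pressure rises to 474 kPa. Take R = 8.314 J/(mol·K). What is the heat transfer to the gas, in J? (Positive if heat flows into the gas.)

16100 J

P₁ = nRT₁/V₁ = 2.59×8.314×548/47.5 = 248 kPa.
Isochoric: V stays 47.5 L; P/T = const ⇒ T₂ = 1050 K, P₂ = 474 kPa.
W = 0 (no volume change).
ΔU = nCvΔT = 2.59×12.5×(1050−548) = 16100 J.
Q = ΔU = 16100 J.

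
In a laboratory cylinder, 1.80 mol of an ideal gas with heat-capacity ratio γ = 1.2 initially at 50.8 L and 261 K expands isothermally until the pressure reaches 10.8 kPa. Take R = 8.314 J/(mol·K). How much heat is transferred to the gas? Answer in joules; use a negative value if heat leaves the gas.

7670 J

P₁ = nRT₁/V₁ = 1.80×8.314×261/50.8 = 76.9 kPa.
Isothermal: T stays 261 K; PV = const ⇒ V₂ = 362 L, P₂ = 10.8 kPa.
ΔU = 0 (ideal gas, T constant).
W = nRT ln(V₂/V₁) = 1.80×8.314×261×ln(7.12) = 7670 J.
Q = ΔU + W = 7670 J.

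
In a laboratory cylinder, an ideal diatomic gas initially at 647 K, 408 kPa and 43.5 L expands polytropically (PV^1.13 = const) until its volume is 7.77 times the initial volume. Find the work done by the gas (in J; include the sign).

n = P₁V₁/(RT₁) = 408×43.5/(8.314×647) = 3.30 mol.
Polytropic n=1.13: T₂ = T₁(V₁/V₂)^(n−1) = 647×(0.129)^0.13 = 496 K; P₂ = P₁(V₁/V₂)^n = 40.2 kPa.
W = (P₁V₁−P₂V₂)/(n−1) = (408×43.5−40.2×338)/0.13 = 31900 J.

31900 J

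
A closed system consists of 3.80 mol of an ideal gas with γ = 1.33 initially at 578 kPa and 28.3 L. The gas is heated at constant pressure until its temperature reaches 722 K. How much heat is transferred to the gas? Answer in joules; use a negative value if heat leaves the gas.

26000 J

T₁ = P₁V₁/(nR) = 578×28.3/(3.80×8.314) = 518 K.
Isobaric: P stays 578 kPa; V/T = const ⇒ T₂ = 722 K, V₂ = 39.5 L.
W = PΔV = 578×(39.5−28.3) kPa·L = 6450 J.
ΔU = nCvΔT = 3.80×25.2×(722−518) = 19600 J.
Q = ΔU + W = nCpΔT = 26000 J.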